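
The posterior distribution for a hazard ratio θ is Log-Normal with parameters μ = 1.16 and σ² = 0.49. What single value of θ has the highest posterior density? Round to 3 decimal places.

1.954

Mode = exp(μ − σ²) = exp(0.67) = 1.954.
Mean = exp(μ + σ²/2) = exp(1.405) = 4.076.
This is the posterior mode — the MAP estimate.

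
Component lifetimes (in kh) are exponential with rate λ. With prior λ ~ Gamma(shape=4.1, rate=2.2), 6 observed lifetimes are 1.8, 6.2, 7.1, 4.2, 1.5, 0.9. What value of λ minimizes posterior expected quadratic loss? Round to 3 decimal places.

0.423

Σ times = 21.7. Posterior: Gamma(shape = 4.1+6 = 10.1, rate = 2.2+21.7 = 23.9).
Mode = (α−1)/β = 9.1/23.9 = 0.381.
Mean = α/β = 10.1/23.9 = 0.423.
Quadratic loss ⇒ the optimal estimator is the posterior mean.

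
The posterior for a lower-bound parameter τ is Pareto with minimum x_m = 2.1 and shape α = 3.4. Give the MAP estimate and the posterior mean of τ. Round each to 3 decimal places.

The Pareto density is strictly decreasing on [x_m, ∞), so the mode is x_m = 2.100.
Mean = α·x_m/(α−1) = 3.4·2.1/2.4 = 2.975.

MAP = 2.100, posterior mean = 2.975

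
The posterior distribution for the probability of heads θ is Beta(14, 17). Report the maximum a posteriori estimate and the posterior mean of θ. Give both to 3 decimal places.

θ_MAP = 0.448, E[θ|data] = 0.452

Mode = (14−1)/(14+17−2) = 13/29 = 0.448.
Mean = 14/(14+17) = 14/31 = 0.452.
Right-skewed posterior ⇒ mode < mean.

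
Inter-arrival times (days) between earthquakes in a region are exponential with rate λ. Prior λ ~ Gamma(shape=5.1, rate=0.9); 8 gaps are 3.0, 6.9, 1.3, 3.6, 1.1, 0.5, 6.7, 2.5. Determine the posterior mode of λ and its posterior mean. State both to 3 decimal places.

MAP = 0.457; posterior mean = 0.494

Σ times = 25.6. Posterior: Gamma(shape = 5.1+8 = 13.1, rate = 0.9+25.6 = 26.5).
Mode = (α−1)/β = 12.1/26.5 = 0.457.
Mean = α/β = 13.1/26.5 = 0.494.
The mean is pulled above the mode by the posterior's right skew.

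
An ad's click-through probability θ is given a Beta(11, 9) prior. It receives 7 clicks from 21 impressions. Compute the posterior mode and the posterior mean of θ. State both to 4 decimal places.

MAP = 0.4359; posterior mean = 0.4390

Posterior: Beta(11+7, 9+14) = Beta(18, 23).
Mode = (18−1)/(18+23−2) = 17/39 = 0.4359.
Mean = 18/(18+23) = 18/41 = 0.4390.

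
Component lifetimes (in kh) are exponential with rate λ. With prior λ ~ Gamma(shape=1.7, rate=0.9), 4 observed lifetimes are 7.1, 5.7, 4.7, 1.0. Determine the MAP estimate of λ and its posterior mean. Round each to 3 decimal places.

MAP: 0.242. Posterior mean: 0.294.

Σ times = 18.5. Posterior: Gamma(shape = 1.7+4 = 5.7, rate = 0.9+18.5 = 19.4).
Mode = (α−1)/β = 4.7/19.4 = 0.242.
Mean = α/β = 5.7/19.4 = 0.294.
The posterior is right-skewed, so the mean exceeds the mode.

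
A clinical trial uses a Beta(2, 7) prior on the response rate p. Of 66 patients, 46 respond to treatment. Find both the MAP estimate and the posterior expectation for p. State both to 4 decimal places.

Posterior: Beta(2+46, 7+20) = Beta(48, 27).
Mode = (48−1)/(48+27−2) = 47/73 = 0.6438.
Mean = 48/(48+27) = 48/75 = 0.6400.

MAP: 0.6438. Posterior mean: 0.6400.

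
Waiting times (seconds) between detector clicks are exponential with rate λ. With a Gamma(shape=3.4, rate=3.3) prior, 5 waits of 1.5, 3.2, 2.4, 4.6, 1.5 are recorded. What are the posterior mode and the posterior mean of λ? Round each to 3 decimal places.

MAP = 0.448; posterior mean = 0.509

Σ times = 13.2. Posterior: Gamma(shape = 3.4+5 = 8.4, rate = 3.3+13.2 = 16.5).
Mode = (α−1)/β = 7.4/16.5 = 0.448.
Mean = α/β = 8.4/16.5 = 0.509.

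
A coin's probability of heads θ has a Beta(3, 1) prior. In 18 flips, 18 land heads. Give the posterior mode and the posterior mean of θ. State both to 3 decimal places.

θ_MAP = 1.000, E[θ|data] = 0.955

Posterior: Beta(3+18, 1+0) = Beta(21, 1).
Since β = 1 ≤ 1 and α > 1, the Beta density is monotone increasing on [0,1]; the mode is at 1.
Mean = 21/(21+1) = 0.955.
The mean is pulled below the mode by the posterior's left skew.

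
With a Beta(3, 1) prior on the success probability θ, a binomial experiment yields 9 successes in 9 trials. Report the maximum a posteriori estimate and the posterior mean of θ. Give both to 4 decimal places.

Posterior: Beta(3+9, 1+0) = Beta(12, 1).
Since β = 1 ≤ 1 and α > 1, the Beta density is monotone increasing on [0,1]; the mode is at 1.
Mean = 12/(12+1) = 0.9231.

MAP: 1.0000. Posterior mean: 0.9231.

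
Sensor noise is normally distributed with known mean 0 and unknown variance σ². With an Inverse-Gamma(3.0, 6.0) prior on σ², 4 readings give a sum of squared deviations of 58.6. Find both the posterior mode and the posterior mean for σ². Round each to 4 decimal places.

Posterior: Inverse-Gamma(shape = 3.0+4/2 = 5.0, scale = 6.0+58.6/2 = 35.3).
Mode = β/(α+1) = 35.3/6.0 = 5.8833.
Mean = β/(α−1) = 35.3/4.0 = 8.8250.

MAP: 5.8833. Posterior mean: 8.8250.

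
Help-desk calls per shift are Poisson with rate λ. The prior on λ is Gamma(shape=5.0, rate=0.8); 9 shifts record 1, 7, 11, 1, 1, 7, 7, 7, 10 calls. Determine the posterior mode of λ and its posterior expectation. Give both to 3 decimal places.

Σ counts = 52. Posterior: Gamma(shape = 5.0+52 = 57.0, rate = 0.8+9 = 9.8).
Mode = (α−1)/β = 56.0/9.8 = 5.714.
Mean = α/β = 57.0/9.8 = 5.816.

MAP: 5.714. Posterior mean: 5.816.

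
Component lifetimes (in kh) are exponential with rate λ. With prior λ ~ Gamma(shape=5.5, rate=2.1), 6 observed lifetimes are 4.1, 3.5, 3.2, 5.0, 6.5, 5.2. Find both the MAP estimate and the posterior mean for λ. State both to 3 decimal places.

Σ times = 27.5. Posterior: Gamma(shape = 5.5+6 = 11.5, rate = 2.1+27.5 = 29.6).
Mode = (α−1)/β = 10.5/29.6 = 0.355.
Mean = α/β = 11.5/29.6 = 0.389.

MAP estimate = 0.355, posterior mean = 0.389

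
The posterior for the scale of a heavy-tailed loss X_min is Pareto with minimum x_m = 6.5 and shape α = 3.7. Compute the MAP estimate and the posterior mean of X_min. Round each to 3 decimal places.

The Pareto density is strictly decreasing on [x_m, ∞), so the mode is x_m = 6.500.
Mean = α·x_m/(α−1) = 3.7·6.5/2.7 = 8.907.

X_min_MAP = 6.500, E[X_min|data] = 8.907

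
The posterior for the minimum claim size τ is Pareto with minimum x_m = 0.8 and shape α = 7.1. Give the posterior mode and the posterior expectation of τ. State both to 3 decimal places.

τ_MAP = 0.800, E[τ|data] = 0.931

The Pareto density is strictly decreasing on [x_m, ∞), so the mode is x_m = 0.800.
Mean = α·x_m/(α−1) = 7.1·0.8/6.1 = 0.931.
The mean is pulled above the mode by the posterior's right skew.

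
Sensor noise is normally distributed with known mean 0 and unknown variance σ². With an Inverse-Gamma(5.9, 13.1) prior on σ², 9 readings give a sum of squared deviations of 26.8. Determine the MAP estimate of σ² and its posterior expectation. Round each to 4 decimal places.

Posterior: Inverse-Gamma(shape = 5.9+9/2 = 10.4, scale = 13.1+26.8/2 = 26.5).
Mode = β/(α+1) = 26.5/11.4 = 2.3246.
Mean = β/(α−1) = 26.5/9.4 = 2.8191.
Mean > mode: the posterior has a right tail.

MAP = 2.3246; posterior mean = 2.8191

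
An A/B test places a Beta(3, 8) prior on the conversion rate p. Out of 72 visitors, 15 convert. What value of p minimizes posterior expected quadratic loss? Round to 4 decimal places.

Posterior: Beta(3+15, 8+57) = Beta(18, 65).
Mode = (18−1)/(18+65−2) = 17/81 = 0.2099.
Mean = 18/(18+65) = 18/83 = 0.2169.
Quadratic loss ⇒ the optimal estimator is the posterior mean.

0.2169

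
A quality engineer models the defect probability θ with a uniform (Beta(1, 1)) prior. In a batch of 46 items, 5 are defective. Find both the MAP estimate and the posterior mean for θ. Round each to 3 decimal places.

Posterior: Beta(1+5, 1+41) = Beta(6, 42).
Mode = (6−1)/(6+42−2) = 5/46 = 0.109.
With a flat prior the MAP equals the MLE, 5/46.
Mean = 6/(6+42) = 6/48 = 0.125.
The mean is pulled above the mode by the posterior's right skew.

MAP = 0.109, posterior mean = 0.125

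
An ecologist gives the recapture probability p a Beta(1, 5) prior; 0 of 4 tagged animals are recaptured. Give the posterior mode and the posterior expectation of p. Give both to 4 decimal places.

Posterior: Beta(1+0, 5+4) = Beta(1, 9).
Since α = 1 ≤ 1 and β > 1, the Beta density is monotone decreasing on [0,1]; the mode is at 0.
Mean = 1/(1+9) = 0.1000.

MAP = 0.0000, posterior mean = 0.1000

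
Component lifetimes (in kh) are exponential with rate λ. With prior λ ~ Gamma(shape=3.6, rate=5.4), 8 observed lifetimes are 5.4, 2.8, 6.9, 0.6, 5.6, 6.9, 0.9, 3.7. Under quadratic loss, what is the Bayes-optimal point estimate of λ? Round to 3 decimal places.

0.304

Σ times = 32.8. Posterior: Gamma(shape = 3.6+8 = 11.6, rate = 5.4+32.8 = 38.2).
Mode = (α−1)/β = 10.6/38.2 = 0.277.
Mean = α/β = 11.6/38.2 = 0.304.
Quadratic loss ⇒ the optimal estimator is the posterior mean.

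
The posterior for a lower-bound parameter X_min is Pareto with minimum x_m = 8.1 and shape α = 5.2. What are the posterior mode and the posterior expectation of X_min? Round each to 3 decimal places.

X_min_MAP = 8.100, E[X_min|data] = 10.029

The Pareto density is strictly decreasing on [x_m, ∞), so the mode is x_m = 8.100.
Mean = α·x_m/(α−1) = 5.2·8.1/4.2 = 10.029.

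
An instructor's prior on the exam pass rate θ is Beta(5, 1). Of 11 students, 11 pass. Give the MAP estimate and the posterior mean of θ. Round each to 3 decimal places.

MAP estimate = 1.000, posterior mean = 0.941

Posterior: Beta(5+11, 1+0) = Beta(16, 1).
Since β = 1 ≤ 1 and α > 1, the Beta density is monotone increasing on [0,1]; the mode is at 1.
Mean = 16/(16+1) = 0.941.
Mode > mean: the posterior has a left tail.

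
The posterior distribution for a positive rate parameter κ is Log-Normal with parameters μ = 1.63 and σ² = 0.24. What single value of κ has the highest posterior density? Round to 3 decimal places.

4.015

Mode = exp(μ − σ²) = exp(1.39) = 4.015.
Mean = exp(μ + σ²/2) = exp(1.750) = 5.755.
This is the posterior mode — the MAP estimate.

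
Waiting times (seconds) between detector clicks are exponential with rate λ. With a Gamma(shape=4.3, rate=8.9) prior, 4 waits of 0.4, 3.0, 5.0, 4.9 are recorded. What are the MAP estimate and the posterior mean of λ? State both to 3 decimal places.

MAP: 0.329. Posterior mean: 0.374.

Σ times = 13.3. Posterior: Gamma(shape = 4.3+4 = 8.3, rate = 8.9+13.3 = 22.2).
Mode = (α−1)/β = 7.3/22.2 = 0.329.
Mean = α/β = 8.3/22.2 = 0.374.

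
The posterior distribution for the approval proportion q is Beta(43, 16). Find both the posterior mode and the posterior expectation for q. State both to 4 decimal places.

MAP = 0.7368, posterior mean = 0.7288

Mode = (43−1)/(43+16−2) = 42/57 = 0.7368.
Mean = 43/(43+16) = 43/59 = 0.7288.
The posterior is left-skewed, so the mode exceeds the mean.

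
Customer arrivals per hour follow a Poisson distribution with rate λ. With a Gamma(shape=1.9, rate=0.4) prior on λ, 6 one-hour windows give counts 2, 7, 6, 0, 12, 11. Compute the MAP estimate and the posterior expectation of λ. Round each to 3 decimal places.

MAP: 6.078. Posterior mean: 6.234.

Σ counts = 38. Posterior: Gamma(shape = 1.9+38 = 39.9, rate = 0.4+6 = 6.4).
Mode = (α−1)/β = 38.9/6.4 = 6.078.
Mean = α/β = 39.9/6.4 = 6.234.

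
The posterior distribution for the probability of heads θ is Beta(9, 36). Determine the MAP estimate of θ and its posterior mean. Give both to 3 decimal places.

Mode = (9−1)/(9+36−2) = 8/43 = 0.186.
Mean = 9/(9+36) = 9/45 = 0.200.

MAP estimate = 0.186, posterior mean = 0.200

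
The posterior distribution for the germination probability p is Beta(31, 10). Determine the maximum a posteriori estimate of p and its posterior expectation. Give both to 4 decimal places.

Mode = (31−1)/(31+10−2) = 30/39 = 0.7692.
Mean = 31/(31+10) = 31/41 = 0.7561.

MAP: 0.7692. Posterior mean: 0.7561.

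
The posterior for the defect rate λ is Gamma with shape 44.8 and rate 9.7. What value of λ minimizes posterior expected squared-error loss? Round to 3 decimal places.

Mode = (α−1)/β = 43.8/9.7 = 4.515.
Mean = α/β = 44.8/9.7 = 4.619.
Squared-error loss ⇒ the optimal estimator is the posterior mean.

4.619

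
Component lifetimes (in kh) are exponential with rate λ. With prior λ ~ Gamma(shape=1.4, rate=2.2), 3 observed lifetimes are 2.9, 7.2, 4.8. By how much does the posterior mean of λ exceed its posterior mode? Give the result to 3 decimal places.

Σ times = 14.9. Posterior: Gamma(shape = 1.4+3 = 4.4, rate = 2.2+14.9 = 17.1).
Mode = (α−1)/β = 3.4/17.1 = 0.199.
Mean = α/β = 4.4/17.1 = 0.257.
Difference = 0.257 − 0.199 = 0.058.
Mean > mode: the posterior has a right tail.

0.058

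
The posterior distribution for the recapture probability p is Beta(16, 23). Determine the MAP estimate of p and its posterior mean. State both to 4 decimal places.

Mode = (16−1)/(16+23−2) = 15/37 = 0.4054.
Mean = 16/(16+23) = 16/39 = 0.4103.
The posterior is right-skewed, so the mean exceeds the mode.

MAP estimate = 0.4054, posterior mean = 0.4103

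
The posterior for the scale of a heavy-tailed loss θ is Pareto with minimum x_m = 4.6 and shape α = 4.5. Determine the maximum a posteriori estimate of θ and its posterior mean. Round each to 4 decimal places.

MAP = 4.6000, posterior mean = 5.9143

The Pareto density is strictly decreasing on [x_m, ∞), so the mode is x_m = 4.6000.
Mean = α·x_m/(α−1) = 4.5·4.6/3.5 = 5.9143.
The posterior is right-skewed, so the mean exceeds the mode.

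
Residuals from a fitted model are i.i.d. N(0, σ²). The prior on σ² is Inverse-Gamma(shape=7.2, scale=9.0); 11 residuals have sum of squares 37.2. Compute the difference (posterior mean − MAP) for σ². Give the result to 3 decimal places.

Posterior: Inverse-Gamma(shape = 7.2+11/2 = 12.7, scale = 9.0+37.2/2 = 27.6).
Mode = β/(α+1) = 27.6/13.7 = 2.015.
Mean = β/(α−1) = 27.6/11.7 = 2.359.
Difference = 2.359 − 2.015 = 0.344.

0.344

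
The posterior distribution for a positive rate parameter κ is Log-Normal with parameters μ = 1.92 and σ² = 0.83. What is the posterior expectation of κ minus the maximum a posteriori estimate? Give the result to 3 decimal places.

Mode = exp(μ − σ²) = exp(1.09) = 2.974.
Mean = exp(μ + σ²/2) = exp(2.335) = 10.329.
Difference = 10.329 − 2.974 = 7.355.
Mean > mode: the posterior has a right tail.

7.355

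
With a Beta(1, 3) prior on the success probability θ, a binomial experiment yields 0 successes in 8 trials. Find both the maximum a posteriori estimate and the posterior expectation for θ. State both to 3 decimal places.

MAP = 0.000, posterior mean = 0.083

Posterior: Beta(1+0, 3+8) = Beta(1, 11).
Since α = 1 ≤ 1 and β > 1, the Beta density is monotone decreasing on [0,1]; the mode is at 0.
Mean = 1/(1+11) = 0.083.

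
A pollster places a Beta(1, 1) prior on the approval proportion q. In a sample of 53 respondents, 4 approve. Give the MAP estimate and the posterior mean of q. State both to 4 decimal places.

MAP = 0.0755, posterior mean = 0.0909

Posterior: Beta(1+4, 1+49) = Beta(5, 50).
Mode = (5−1)/(5+50−2) = 4/53 = 0.0755.
With a flat prior the MAP equals the MLE, 4/53.
Mean = 5/(5+50) = 5/55 = 0.0909.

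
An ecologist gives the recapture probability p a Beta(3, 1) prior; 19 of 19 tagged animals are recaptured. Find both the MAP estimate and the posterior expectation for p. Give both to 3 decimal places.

MAP = 1.000, posterior mean = 0.957

Posterior: Beta(3+19, 1+0) = Beta(22, 1).
Since β = 1 ≤ 1 and α > 1, the Beta density is monotone increasing on [0,1]; the mode is at 1.
Mean = 22/(22+1) = 0.957.
The posterior is left-skewed, so the mode exceeds the mean.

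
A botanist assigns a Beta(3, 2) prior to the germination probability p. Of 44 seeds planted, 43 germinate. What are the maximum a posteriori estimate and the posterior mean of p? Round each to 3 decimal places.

p_MAP = 0.957, E[p|data] = 0.939

Posterior: Beta(3+43, 2+1) = Beta(46, 3).
Mode = (46−1)/(46+3−2) = 45/47 = 0.957.
Mean = 46/(46+3) = 46/49 = 0.939.
Mode > mean: the posterior has a left tail.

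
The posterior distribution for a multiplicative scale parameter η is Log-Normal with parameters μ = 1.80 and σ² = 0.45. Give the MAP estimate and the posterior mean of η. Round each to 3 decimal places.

MAP estimate = 3.857, posterior mean = 7.576

Mode = exp(μ − σ²) = exp(1.35) = 3.857.
Mean = exp(μ + σ²/2) = exp(2.025) = 7.576.
The posterior is right-skewed, so the mean exceeds the mode.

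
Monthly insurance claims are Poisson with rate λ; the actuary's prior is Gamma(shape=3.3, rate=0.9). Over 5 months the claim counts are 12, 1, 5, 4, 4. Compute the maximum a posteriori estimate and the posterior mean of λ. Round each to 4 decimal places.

MAP = 4.7966, posterior mean = 4.9661

Σ counts = 26. Posterior: Gamma(shape = 3.3+26 = 29.3, rate = 0.9+5 = 5.9).
Mode = (α−1)/β = 28.3/5.9 = 4.7966.
Mean = α/β = 29.3/5.9 = 4.9661.
The posterior is right-skewed, so the mean exceeds the mode.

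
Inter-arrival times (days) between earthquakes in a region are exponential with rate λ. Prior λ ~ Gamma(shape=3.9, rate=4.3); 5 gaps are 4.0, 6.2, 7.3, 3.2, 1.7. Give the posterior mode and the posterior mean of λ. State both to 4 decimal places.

Σ times = 22.4. Posterior: Gamma(shape = 3.9+5 = 8.9, rate = 4.3+22.4 = 26.7).
Mode = (α−1)/β = 7.9/26.7 = 0.2959.
Mean = α/β = 8.9/26.7 = 0.3333.
The posterior is right-skewed, so the mean exceeds the mode.

MAP: 0.2959. Posterior mean: 0.3333.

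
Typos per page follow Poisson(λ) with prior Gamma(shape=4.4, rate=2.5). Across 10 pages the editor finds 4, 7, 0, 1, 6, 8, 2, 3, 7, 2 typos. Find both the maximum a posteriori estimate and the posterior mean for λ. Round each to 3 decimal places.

MAP = 3.472, posterior mean = 3.552

Σ counts = 40. Posterior: Gamma(shape = 4.4+40 = 44.4, rate = 2.5+10 = 12.5).
Mode = (α−1)/β = 43.4/12.5 = 3.472.
Mean = α/β = 44.4/12.5 = 3.552.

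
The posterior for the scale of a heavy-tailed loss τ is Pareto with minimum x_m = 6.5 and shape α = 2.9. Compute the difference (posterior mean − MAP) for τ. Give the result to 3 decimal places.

3.421

The Pareto density is strictly decreasing on [x_m, ∞), so the mode is x_m = 6.500.
Mean = α·x_m/(α−1) = 2.9·6.5/1.9 = 9.921.
Difference = 9.921 − 6.500 = 3.421.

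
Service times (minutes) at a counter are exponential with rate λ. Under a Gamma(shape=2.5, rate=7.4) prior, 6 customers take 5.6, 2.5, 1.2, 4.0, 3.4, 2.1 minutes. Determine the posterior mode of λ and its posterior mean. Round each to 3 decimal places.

Σ times = 18.8. Posterior: Gamma(shape = 2.5+6 = 8.5, rate = 7.4+18.8 = 26.2).
Mode = (α−1)/β = 7.5/26.2 = 0.286.
Mean = α/β = 8.5/26.2 = 0.324.
The posterior is right-skewed, so the mean exceeds the mode.

MAP = 0.286, posterior mean = 0.324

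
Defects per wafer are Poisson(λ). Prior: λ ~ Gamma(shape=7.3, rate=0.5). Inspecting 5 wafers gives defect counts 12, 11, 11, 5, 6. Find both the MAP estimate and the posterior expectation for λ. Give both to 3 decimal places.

MAP = 9.327, posterior mean = 9.509

Σ counts = 45. Posterior: Gamma(shape = 7.3+45 = 52.3, rate = 0.5+5 = 5.5).
Mode = (α−1)/β = 51.3/5.5 = 9.327.
Mean = α/β = 52.3/5.5 = 9.509.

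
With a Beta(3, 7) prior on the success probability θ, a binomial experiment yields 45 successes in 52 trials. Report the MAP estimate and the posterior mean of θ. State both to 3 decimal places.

MAP = 0.783, posterior mean = 0.774

Posterior: Beta(3+45, 7+7) = Beta(48, 14).
Mode = (48−1)/(48+14−2) = 47/60 = 0.783.
Mean = 48/(48+14) = 48/62 = 0.774.
The posterior is left-skewed, so the mode exceeds the mean.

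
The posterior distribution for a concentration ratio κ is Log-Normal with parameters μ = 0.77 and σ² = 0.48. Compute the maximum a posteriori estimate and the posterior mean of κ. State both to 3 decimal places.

Mode = exp(μ − σ²) = exp(0.29) = 1.336.
Mean = exp(μ + σ²/2) = exp(1.010) = 2.746.

MAP: 1.336. Posterior mean: 2.746.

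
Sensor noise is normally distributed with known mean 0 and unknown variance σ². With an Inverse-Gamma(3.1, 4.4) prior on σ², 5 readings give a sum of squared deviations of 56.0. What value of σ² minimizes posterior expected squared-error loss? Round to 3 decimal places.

Posterior: Inverse-Gamma(shape = 3.1+5/2 = 5.6, scale = 4.4+56.0/2 = 32.4).
Mode = β/(α+1) = 32.4/6.6 = 4.909.
Mean = β/(α−1) = 32.4/4.6 = 7.043.
Squared-error loss ⇒ the optimal estimator is the posterior mean.

7.043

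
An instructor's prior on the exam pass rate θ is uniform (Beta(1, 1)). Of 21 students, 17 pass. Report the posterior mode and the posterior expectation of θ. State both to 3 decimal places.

MAP = 0.810, posterior mean = 0.783

Posterior: Beta(1+17, 1+4) = Beta(18, 5).
Mode = (18−1)/(18+5−2) = 17/21 = 0.810.
With a flat prior the MAP equals the MLE, 17/21.
Mean = 18/(18+5) = 18/23 = 0.783.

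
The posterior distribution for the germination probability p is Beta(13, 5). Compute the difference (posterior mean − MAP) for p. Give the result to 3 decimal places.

-0.028

Mode = (13−1)/(13+5−2) = 12/16 = 0.750.
Mean = 13/(13+5) = 13/18 = 0.722.
Difference = 0.722 − 0.750 = -0.028.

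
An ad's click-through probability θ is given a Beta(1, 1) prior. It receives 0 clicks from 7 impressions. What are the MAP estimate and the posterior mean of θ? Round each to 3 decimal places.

MAP: 0.000. Posterior mean: 0.111.

Posterior: Beta(1+0, 1+7) = Beta(1, 8).
Since α = 1 ≤ 1 and β > 1, the Beta density is monotone decreasing on [0,1]; the mode is at 0.
Mean = 1/(1+8) = 0.111.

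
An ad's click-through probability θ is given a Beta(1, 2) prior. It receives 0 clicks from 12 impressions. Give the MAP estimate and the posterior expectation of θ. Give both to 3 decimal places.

Posterior: Beta(1+0, 2+12) = Beta(1, 14).
Since α = 1 ≤ 1 and β > 1, the Beta density is monotone decreasing on [0,1]; the mode is at 0.
Mean = 1/(1+14) = 0.067.
Right-skewed posterior ⇒ mode < mean.

θ_MAP = 0.000, E[θ|data] = 0.067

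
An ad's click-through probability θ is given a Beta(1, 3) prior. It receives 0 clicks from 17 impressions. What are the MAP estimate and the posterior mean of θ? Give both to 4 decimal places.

Posterior: Beta(1+0, 3+17) = Beta(1, 20).
Since α = 1 ≤ 1 and β > 1, the Beta density is monotone decreasing on [0,1]; the mode is at 0.
Mean = 1/(1+20) = 0.0476.
The mean is pulled above the mode by the posterior's right skew.

θ_MAP = 0.0000, E[θ|data] = 0.0476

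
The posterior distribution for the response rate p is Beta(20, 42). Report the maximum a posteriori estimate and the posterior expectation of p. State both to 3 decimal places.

Mode = (20−1)/(20+42−2) = 19/60 = 0.317.
Mean = 20/(20+42) = 20/62 = 0.323.

MAP = 0.317; posterior mean = 0.323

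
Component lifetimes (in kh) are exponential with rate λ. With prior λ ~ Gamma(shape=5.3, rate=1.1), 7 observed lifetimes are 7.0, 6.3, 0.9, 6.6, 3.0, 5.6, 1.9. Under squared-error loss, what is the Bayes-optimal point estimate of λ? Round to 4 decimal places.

Σ times = 31.3. Posterior: Gamma(shape = 5.3+7 = 12.3, rate = 1.1+31.3 = 32.4).
Mode = (α−1)/β = 11.3/32.4 = 0.3488.
Mean = α/β = 12.3/32.4 = 0.3796.
Squared-error loss ⇒ the optimal estimator is the posterior mean.

0.3796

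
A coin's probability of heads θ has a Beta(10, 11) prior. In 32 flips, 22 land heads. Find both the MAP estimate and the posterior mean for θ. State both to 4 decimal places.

MAP = 0.6078; posterior mean = 0.6038

Posterior: Beta(10+22, 11+10) = Beta(32, 21).
Mode = (32−1)/(32+21−2) = 31/51 = 0.6078.
Mean = 32/(32+21) = 32/53 = 0.6038.
Mode > mean: the posterior has a left tail.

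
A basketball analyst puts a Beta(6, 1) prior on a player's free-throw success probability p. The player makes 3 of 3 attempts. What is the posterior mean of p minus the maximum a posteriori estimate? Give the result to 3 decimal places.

-0.100

Posterior: Beta(6+3, 1+0) = Beta(9, 1).
Since β = 1 ≤ 1 and α > 1, the Beta density is monotone increasing on [0,1]; the mode is at 1.
Mean = 9/(9+1) = 0.900.
Difference = 0.900 − 1.000 = -0.100.
The posterior is left-skewed, so the mode exceeds the mean.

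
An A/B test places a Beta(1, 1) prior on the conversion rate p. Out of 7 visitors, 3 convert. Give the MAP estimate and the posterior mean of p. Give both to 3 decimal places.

MAP = 0.429; posterior mean = 0.444

Posterior: Beta(1+3, 1+4) = Beta(4, 5).
Mode = (4−1)/(4+5−2) = 3/7 = 0.429.
With a flat prior the MAP equals the MLE, 3/7.
Mean = 4/(4+5) = 4/9 = 0.444.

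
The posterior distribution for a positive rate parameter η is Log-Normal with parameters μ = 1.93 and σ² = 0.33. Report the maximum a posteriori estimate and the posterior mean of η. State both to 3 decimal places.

maximum a posteriori estimate = 4.953, posterior mean = 8.125

Mode = exp(μ − σ²) = exp(1.60) = 4.953.
Mean = exp(μ + σ²/2) = exp(2.095) = 8.125.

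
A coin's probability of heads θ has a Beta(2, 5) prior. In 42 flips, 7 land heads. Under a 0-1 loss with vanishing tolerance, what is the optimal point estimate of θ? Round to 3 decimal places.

Posterior: Beta(2+7, 5+35) = Beta(9, 40).
Mode = (9−1)/(9+40−2) = 8/47 = 0.170.
Mean = 9/(9+40) = 9/49 = 0.184.
This is the posterior mode — the MAP estimate.

0.170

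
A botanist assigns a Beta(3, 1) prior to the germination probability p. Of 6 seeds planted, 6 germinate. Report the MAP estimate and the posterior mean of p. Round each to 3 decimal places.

MAP estimate = 1.000, posterior mean = 0.900

Posterior: Beta(3+6, 1+0) = Beta(9, 1).
Since β = 1 ≤ 1 and α > 1, the Beta density is monotone increasing on [0,1]; the mode is at 1.
Mean = 9/(9+1) = 0.900.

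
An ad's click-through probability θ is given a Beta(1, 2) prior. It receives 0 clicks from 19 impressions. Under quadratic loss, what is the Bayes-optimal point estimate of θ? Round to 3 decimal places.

0.045

Posterior: Beta(1+0, 2+19) = Beta(1, 21).
Since α = 1 ≤ 1 and β > 1, the Beta density is monotone decreasing on [0,1]; the mode is at 0.
Mean = 1/(1+21) = 0.045.
Quadratic loss ⇒ the optimal estimator is the posterior mean.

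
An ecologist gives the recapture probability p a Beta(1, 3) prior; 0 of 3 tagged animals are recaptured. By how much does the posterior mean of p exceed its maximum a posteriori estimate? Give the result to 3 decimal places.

Posterior: Beta(1+0, 3+3) = Beta(1, 6).
Since α = 1 ≤ 1 and β > 1, the Beta density is monotone decreasing on [0,1]; the mode is at 0.
Mean = 1/(1+6) = 0.143.
Difference = 0.143 − 0.000 = 0.143.
The posterior is right-skewed, so the mean exceeds the mode.

0.143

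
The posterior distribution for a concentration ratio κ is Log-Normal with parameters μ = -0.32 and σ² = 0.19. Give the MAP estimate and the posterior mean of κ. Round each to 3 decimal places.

Mode = exp(μ − σ²) = exp(-0.51) = 0.600.
Mean = exp(μ + σ²/2) = exp(-0.225) = 0.799.
Right-skewed posterior ⇒ mode < mean.

MAP = 0.600, posterior mean = 0.799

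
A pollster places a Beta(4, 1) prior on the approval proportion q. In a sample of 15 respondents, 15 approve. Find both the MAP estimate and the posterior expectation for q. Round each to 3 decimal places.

MAP estimate = 1.000, posterior expectation = 0.950

Posterior: Beta(4+15, 1+0) = Beta(19, 1).
Since β = 1 ≤ 1 and α > 1, the Beta density is monotone increasing on [0,1]; the mode is at 1.
Mean = 19/(19+1) = 0.950.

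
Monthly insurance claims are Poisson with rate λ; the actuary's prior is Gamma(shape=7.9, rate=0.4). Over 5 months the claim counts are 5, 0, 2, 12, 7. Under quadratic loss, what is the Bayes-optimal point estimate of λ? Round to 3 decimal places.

6.278

Σ counts = 26. Posterior: Gamma(shape = 7.9+26 = 33.9, rate = 0.4+5 = 5.4).
Mode = (α−1)/β = 32.9/5.4 = 6.093.
Mean = α/β = 33.9/5.4 = 6.278.
Quadratic loss ⇒ the optimal estimator is the posterior mean.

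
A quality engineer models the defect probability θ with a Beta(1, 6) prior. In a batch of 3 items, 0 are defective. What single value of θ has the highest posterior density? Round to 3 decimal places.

0.000

Posterior: Beta(1+0, 6+3) = Beta(1, 9).
Since α = 1 ≤ 1 and β > 1, the Beta density is monotone decreasing on [0,1]; the mode is at 0.
Mean = 1/(1+9) = 0.100.
This is the posterior mode — the MAP estimate.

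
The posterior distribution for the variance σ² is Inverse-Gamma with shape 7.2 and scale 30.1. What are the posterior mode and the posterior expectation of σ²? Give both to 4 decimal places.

σ²_MAP = 3.6707, E[σ²|data] = 4.8548

Mode = β/(α+1) = 30.1/8.2 = 3.6707.
Mean = β/(α−1) = 30.1/6.2 = 4.8548.
The posterior is right-skewed, so the mean exceeds the mode.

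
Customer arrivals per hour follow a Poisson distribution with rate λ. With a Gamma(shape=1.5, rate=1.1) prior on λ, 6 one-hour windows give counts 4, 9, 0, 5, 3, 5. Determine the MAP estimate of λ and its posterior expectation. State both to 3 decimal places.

Σ counts = 26. Posterior: Gamma(shape = 1.5+26 = 27.5, rate = 1.1+6 = 7.1).
Mode = (α−1)/β = 26.5/7.1 = 3.732.
Mean = α/β = 27.5/7.1 = 3.873.

λ_MAP = 3.732, E[λ|data] = 3.873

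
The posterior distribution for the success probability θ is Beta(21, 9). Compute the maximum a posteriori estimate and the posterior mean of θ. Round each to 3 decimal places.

MAP = 0.714; posterior mean = 0.700

Mode = (21−1)/(21+9−2) = 20/28 = 0.714.
Mean = 21/(21+9) = 21/30 = 0.700.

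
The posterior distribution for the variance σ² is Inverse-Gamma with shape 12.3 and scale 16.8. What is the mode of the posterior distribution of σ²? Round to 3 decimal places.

Mode = β/(α+1) = 16.8/13.3 = 1.263.
Mean = β/(α−1) = 16.8/11.3 = 1.487.
This is the posterior mode — the MAP estimate.

1.263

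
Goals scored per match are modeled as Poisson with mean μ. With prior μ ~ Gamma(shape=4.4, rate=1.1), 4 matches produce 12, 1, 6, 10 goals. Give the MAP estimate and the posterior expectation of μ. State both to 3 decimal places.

Σ counts = 29. Posterior: Gamma(shape = 4.4+29 = 33.4, rate = 1.1+4 = 5.1).
Mode = (α−1)/β = 32.4/5.1 = 6.353.
Mean = α/β = 33.4/5.1 = 6.549.

μ_MAP = 6.353, E[μ|data] = 6.549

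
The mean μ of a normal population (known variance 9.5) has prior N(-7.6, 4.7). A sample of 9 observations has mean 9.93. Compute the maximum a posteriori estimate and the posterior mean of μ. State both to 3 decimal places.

Posterior for μ is Normal. Precision-weighted mean: (1/4.7·-7.6 + 9/9.5·9.93) / (1/4.7 + 9/9.5) = 6.715.
A Normal posterior is symmetric, so mode = mean.

MAP = 6.715, posterior mean = 6.715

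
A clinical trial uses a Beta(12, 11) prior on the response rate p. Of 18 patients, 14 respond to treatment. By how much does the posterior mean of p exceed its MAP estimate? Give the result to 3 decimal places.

-0.007

Posterior: Beta(12+14, 11+4) = Beta(26, 15).
Mode = (26−1)/(26+15−2) = 25/39 = 0.641.
Mean = 26/(26+15) = 26/41 = 0.634.
Difference = 0.634 − 0.641 = -0.007.
Left-skewed posterior ⇒ mean < mode.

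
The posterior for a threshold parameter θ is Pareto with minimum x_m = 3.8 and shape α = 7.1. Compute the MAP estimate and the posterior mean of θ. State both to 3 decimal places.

The Pareto density is strictly decreasing on [x_m, ∞), so the mode is x_m = 3.800.
Mean = α·x_m/(α−1) = 7.1·3.8/6.1 = 4.423.

MAP: 3.800. Posterior mean: 4.423.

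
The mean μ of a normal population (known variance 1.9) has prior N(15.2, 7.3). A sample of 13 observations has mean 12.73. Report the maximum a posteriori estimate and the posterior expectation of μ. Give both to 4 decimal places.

Posterior for μ is Normal. Precision-weighted mean: (1/7.3·15.2 + 13/1.9·12.73) / (1/7.3 + 13/1.9) = 12.7785.
A Normal posterior is symmetric, so mode = mean.

maximum a posteriori estimate = 12.7785, posterior expectation = 12.7785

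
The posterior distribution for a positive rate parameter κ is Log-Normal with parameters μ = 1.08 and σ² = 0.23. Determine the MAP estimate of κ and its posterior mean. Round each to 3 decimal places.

Mode = exp(μ − σ²) = exp(0.85) = 2.340.
Mean = exp(μ + σ²/2) = exp(1.195) = 3.304.

κ_MAP = 2.340, E[κ|data] = 3.304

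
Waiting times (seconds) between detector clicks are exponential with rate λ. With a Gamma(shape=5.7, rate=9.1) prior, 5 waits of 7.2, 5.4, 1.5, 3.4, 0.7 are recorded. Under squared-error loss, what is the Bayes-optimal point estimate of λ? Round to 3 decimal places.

Σ times = 18.2. Posterior: Gamma(shape = 5.7+5 = 10.7, rate = 9.1+18.2 = 27.3).
Mode = (α−1)/β = 9.7/27.3 = 0.355.
Mean = α/β = 10.7/27.3 = 0.392.
Squared-error loss ⇒ the optimal estimator is the posterior mean.

0.392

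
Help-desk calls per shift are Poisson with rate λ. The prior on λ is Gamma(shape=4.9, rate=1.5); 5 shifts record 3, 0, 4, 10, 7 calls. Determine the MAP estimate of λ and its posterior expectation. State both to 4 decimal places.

Σ counts = 24. Posterior: Gamma(shape = 4.9+24 = 28.9, rate = 1.5+5 = 6.5).
Mode = (α−1)/β = 27.9/6.5 = 4.2923.
Mean = α/β = 28.9/6.5 = 4.4462.
The posterior is right-skewed, so the mean exceeds the mode.

MAP: 4.2923. Posterior mean: 4.4462.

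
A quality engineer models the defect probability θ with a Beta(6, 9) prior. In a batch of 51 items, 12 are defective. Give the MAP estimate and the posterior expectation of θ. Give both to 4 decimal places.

MAP = 0.2656; posterior mean = 0.2727

Posterior: Beta(6+12, 9+39) = Beta(18, 48).
Mode = (18−1)/(18+48−2) = 17/64 = 0.2656.
Mean = 18/(18+48) = 18/66 = 0.2727.
The mean is pulled above the mode by the posterior's right skew.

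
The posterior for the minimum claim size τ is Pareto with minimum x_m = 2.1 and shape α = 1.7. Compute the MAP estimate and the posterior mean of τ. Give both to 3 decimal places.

The Pareto density is strictly decreasing on [x_m, ∞), so the mode is x_m = 2.100.
Mean = α·x_m/(α−1) = 1.7·2.1/0.7 = 5.100.
The mean is pulled above the mode by the posterior's right skew.

MAP = 2.100, posterior mean = 5.100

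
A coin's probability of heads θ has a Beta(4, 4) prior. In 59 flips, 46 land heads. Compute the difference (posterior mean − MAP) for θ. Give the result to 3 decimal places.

Posterior: Beta(4+46, 4+13) = Beta(50, 17).
Mode = (50−1)/(50+17−2) = 49/65 = 0.754.
Mean = 50/(50+17) = 50/67 = 0.746.
Difference = 0.746 − 0.754 = -0.008.

-0.008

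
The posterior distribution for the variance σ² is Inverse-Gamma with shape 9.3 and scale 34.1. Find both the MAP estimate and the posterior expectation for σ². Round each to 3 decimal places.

MAP estimate = 3.311, posterior expectation = 4.108

Mode = β/(α+1) = 34.1/10.3 = 3.311.
Mean = β/(α−1) = 34.1/8.3 = 4.108.
The posterior is right-skewed, so the mean exceeds the mode.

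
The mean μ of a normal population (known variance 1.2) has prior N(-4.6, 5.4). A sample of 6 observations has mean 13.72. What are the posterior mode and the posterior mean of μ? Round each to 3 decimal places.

Posterior for μ is Normal. Precision-weighted mean: (1/5.4·-4.6 + 6/1.2·13.72) / (1/5.4 + 6/1.2) = 13.066.
A Normal posterior is symmetric, so mode = mean.

μ_MAP = 13.066, E[μ|data] = 13.066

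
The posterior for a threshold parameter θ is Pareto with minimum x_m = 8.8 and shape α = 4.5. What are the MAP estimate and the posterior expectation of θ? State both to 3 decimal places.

θ_MAP = 8.800, E[θ|data] = 11.314

The Pareto density is strictly decreasing on [x_m, ∞), so the mode is x_m = 8.800.
Mean = α·x_m/(α−1) = 4.5·8.8/3.5 = 11.314.
The posterior is right-skewed, so the mean exceeds the mode.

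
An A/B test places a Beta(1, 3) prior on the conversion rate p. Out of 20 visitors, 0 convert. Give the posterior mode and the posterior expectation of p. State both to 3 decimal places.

Posterior: Beta(1+0, 3+20) = Beta(1, 23).
Since α = 1 ≤ 1 and β > 1, the Beta density is monotone decreasing on [0,1]; the mode is at 0.
Mean = 1/(1+23) = 0.042.
Right-skewed posterior ⇒ mode < mean.

MAP = 0.000; posterior mean = 0.042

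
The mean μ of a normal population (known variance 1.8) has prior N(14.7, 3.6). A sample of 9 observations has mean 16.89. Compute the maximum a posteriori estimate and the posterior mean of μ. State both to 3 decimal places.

MAP = 16.775; posterior mean = 16.775

Posterior for μ is Normal. Precision-weighted mean: (1/3.6·14.7 + 9/1.8·16.89) / (1/3.6 + 9/1.8) = 16.775.
A Normal posterior is symmetric, so mode = mean.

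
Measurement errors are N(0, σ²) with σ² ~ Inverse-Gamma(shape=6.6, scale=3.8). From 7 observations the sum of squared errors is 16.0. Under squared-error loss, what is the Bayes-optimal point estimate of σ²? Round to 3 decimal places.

1.297

Posterior: Inverse-Gamma(shape = 6.6+7/2 = 10.1, scale = 3.8+16.0/2 = 11.8).
Mode = β/(α+1) = 11.8/11.1 = 1.063.
Mean = β/(α−1) = 11.8/9.1 = 1.297.
Squared-error loss ⇒ the optimal estimator is the posterior mean.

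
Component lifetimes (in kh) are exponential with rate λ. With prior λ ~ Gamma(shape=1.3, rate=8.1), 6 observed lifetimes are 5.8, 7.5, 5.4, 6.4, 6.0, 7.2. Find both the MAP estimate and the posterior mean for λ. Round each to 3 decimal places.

MAP: 0.136. Posterior mean: 0.157.

Σ times = 38.3. Posterior: Gamma(shape = 1.3+6 = 7.3, rate = 8.1+38.3 = 46.4).
Mode = (α−1)/β = 6.3/46.4 = 0.136.
Mean = α/β = 7.3/46.4 = 0.157.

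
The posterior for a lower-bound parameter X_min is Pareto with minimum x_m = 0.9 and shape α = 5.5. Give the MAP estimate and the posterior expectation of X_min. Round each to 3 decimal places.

MAP: 0.900. Posterior mean: 1.100.

The Pareto density is strictly decreasing on [x_m, ∞), so the mode is x_m = 0.900.
Mean = α·x_m/(α−1) = 5.5·0.9/4.5 = 1.100.
The mean is pulled above the mode by the posterior's right skew.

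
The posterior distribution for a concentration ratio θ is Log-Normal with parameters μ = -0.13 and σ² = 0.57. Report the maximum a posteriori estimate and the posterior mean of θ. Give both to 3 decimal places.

Mode = exp(μ − σ²) = exp(-0.70) = 0.497.
Mean = exp(μ + σ²/2) = exp(0.155) = 1.168.

MAP = 0.497; posterior mean = 1.168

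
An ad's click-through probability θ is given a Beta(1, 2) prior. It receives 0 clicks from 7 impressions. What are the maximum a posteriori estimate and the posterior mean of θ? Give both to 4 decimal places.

MAP = 0.0000; posterior mean = 0.1000

Posterior: Beta(1+0, 2+7) = Beta(1, 9).
Since α = 1 ≤ 1 and β > 1, the Beta density is monotone decreasing on [0,1]; the mode is at 0.
Mean = 1/(1+9) = 0.1000.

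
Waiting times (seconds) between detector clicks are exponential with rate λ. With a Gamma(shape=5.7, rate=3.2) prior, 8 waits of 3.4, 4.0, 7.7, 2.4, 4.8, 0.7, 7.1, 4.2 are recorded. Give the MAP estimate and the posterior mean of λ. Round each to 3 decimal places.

Σ times = 34.3. Posterior: Gamma(shape = 5.7+8 = 13.7, rate = 3.2+34.3 = 37.5).
Mode = (α−1)/β = 12.7/37.5 = 0.339.
Mean = α/β = 13.7/37.5 = 0.365.

MAP estimate = 0.339, posterior mean = 0.365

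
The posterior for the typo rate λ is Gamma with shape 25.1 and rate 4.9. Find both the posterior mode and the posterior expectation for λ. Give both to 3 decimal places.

MAP = 4.918; posterior mean = 5.122

Mode = (α−1)/β = 24.1/4.9 = 4.918.
Mean = α/β = 25.1/4.9 = 5.122.
The mean is pulled above the mode by the posterior's right skew.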